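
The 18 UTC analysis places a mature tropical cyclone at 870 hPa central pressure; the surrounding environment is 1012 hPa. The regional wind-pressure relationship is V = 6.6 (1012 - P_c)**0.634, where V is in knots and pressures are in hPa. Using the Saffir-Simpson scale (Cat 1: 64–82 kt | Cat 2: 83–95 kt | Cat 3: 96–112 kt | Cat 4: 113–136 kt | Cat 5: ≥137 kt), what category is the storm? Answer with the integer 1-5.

5

ΔP = 1012 − 870 = 142 hPa.
V ≈ 6.6 × 142^0.634 = 6.6 × 23.15 ≈ 153 kt.
153 kt falls in the Category 5 band.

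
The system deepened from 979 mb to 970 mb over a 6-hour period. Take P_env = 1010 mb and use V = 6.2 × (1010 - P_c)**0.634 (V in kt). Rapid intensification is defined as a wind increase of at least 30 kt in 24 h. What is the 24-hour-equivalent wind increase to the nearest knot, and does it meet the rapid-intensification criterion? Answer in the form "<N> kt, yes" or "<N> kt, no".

V₁: ΔP = 31, V ≈ 6.2 × 31^0.634 ≈ 54.69 kt.
V₂: ΔP = 40, V ≈ 6.2 × 40^0.634 ≈ 64.28 kt.
ΔV over 6 h = 9.59 kt → 24 h equivalent = 9.59 × 24/6 ≈ 38.36 kt.
38 kt ≥ 30 kt ⇒ rapid intensification.

38 kt, yes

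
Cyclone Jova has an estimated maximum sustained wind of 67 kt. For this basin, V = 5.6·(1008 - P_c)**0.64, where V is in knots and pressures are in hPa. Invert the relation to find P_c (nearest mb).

ΔP = (V / 5.6)^(1/0.64) = (67/5.6)^1.562.
67/5.6 = 11.964; 11.964^1.562 ≈ 48.33 mb.
P_c = 1008 − 48.33 = 959.67 ≈ 960 mb.

960 mb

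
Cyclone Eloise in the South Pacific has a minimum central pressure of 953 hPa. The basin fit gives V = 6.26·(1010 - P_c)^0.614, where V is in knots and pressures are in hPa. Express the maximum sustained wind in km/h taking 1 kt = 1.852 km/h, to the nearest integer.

139 km/h

ΔP = 1010 − 953 = 57 hPa.
V ≈ 6.26 × 57^0.614 = 6.26 × 11.970 ≈ 74.934 kt.
74.934 × 1.852 ≈ 138.78 km/h → 139 km/h.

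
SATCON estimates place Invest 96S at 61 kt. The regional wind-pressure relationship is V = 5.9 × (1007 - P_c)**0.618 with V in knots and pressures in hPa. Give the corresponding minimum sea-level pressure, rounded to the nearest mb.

ΔP = (V / 5.9)^(1/0.618) = (61/5.9)^1.618.
61/5.9 = 10.339; 10.339^1.618 ≈ 43.81 mb.
P_c = 1007 − 43.81 = 963.19 ≈ 963 mb.

963 mb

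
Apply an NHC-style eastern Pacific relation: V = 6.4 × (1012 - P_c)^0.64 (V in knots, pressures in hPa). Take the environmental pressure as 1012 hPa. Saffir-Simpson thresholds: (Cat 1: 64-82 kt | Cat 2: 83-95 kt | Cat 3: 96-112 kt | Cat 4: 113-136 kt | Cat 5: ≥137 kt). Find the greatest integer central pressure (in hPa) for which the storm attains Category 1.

975 hPa

Category 1 begins at V = 64 kt.
Required ΔP = (64/6.4)^(1/0.64) = 10.000^1.562 ≈ 36.52 hPa.
P_c ≤ 1012 − 36.52 = 975.48, so the highest integer P_c is 975 hPa.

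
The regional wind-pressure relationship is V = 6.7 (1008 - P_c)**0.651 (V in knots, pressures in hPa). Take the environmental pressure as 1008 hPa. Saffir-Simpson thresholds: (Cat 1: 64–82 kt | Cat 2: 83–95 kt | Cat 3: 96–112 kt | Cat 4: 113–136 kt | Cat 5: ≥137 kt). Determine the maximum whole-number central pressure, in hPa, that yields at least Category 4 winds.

Category 4 begins at V = 113 kt.
Required ΔP = (113/6.7)^(1/0.651) = 16.866^1.536 ≈ 76.70 hPa.
P_c ≤ 1008 − 76.70 = 931.30, so the highest integer P_c is 931 hPa.

931 hPa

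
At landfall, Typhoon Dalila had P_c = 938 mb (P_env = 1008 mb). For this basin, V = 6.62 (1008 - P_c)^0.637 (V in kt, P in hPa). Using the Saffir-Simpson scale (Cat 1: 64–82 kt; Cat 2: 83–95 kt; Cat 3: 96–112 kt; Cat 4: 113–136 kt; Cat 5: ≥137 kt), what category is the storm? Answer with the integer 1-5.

3

ΔP = 1008 − 938 = 70 mb.
V ≈ 6.62 × 70^0.637 = 6.62 × 14.97 ≈ 99 kt.
99 kt falls in the Category 3 band.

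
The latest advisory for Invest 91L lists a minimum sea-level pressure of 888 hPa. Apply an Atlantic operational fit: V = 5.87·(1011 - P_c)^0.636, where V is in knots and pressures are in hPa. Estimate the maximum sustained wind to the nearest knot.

125 kt

ΔP = 1011 − 888 = 123 hPa.
123^0.636 ≈ 21.339.
V ≈ 5.87 × 21.339 ≈ 125.3 kt.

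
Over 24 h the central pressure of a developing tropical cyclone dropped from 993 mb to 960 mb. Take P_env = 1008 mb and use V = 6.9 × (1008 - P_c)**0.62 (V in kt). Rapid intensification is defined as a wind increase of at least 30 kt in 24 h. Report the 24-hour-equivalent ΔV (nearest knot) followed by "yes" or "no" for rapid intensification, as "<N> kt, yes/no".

V₁: ΔP = 15, V ≈ 6.9 × 15^0.62 ≈ 36.99 kt.
V₂: ΔP = 48, V ≈ 6.9 × 48^0.62 ≈ 76.07 kt.
ΔV over 24 h = 39.08 kt → 24 h equivalent = 39.08 × 24/24 ≈ 39.08 kt.
39 kt ≥ 30 kt ⇒ rapid intensification.

39 kt, yes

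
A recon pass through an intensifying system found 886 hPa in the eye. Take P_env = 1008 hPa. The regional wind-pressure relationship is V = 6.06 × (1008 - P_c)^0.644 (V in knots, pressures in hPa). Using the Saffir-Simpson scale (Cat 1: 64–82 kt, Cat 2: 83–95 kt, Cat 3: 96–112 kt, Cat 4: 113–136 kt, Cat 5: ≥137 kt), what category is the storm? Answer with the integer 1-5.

ΔP = 1008 − 886 = 122 hPa.
V ≈ 6.06 × 122^0.644 = 6.06 × 22.06 ≈ 134 kt.
134 kt falls in the Category 4 band.

4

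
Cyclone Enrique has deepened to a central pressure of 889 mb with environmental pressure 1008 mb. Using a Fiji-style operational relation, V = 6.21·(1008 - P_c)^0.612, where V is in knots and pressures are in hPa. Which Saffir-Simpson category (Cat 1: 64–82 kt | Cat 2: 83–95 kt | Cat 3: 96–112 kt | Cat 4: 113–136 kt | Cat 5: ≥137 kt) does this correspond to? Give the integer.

ΔP = 1008 − 889 = 119 mb.
V ≈ 6.21 × 119^0.612 = 6.21 × 18.63 ≈ 116 kt.
116 kt falls in the Category 4 band.

4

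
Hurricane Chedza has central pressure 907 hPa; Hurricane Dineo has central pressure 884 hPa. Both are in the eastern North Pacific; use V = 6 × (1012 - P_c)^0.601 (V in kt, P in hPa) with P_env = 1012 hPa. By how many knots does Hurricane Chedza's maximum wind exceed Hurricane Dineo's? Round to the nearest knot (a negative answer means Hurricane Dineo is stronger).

Hurricane Chedza: ΔP = 105; V ≈ 6 × 105^0.601 ≈ 98.38 kt.
Hurricane Dineo: ΔP = 128; V ≈ 6 × 128^0.601 ≈ 110.81 kt.
Difference ≈ 98.38 − 110.81 = -12.43 → -12 kt.

-12 kt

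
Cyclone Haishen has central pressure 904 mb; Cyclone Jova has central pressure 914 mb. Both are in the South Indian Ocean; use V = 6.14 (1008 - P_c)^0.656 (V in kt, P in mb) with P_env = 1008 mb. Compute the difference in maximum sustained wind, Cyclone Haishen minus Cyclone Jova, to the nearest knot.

8 kt

Cyclone Haishen: ΔP = 104; V ≈ 6.14 × 104^0.656 ≈ 129.22 kt.
Cyclone Jova: ΔP = 94; V ≈ 6.14 × 94^0.656 ≈ 120.93 kt.
Difference ≈ 129.22 − 120.93 = 8.29 → 8 kt.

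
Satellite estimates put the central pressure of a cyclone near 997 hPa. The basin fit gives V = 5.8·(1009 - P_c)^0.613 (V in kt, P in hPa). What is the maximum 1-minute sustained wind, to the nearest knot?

ΔP = 1009 − 997 = 12 hPa.
12^0.613 ≈ 4.587.
V ≈ 5.8 × 4.587 ≈ 26.6 kt.

27 kt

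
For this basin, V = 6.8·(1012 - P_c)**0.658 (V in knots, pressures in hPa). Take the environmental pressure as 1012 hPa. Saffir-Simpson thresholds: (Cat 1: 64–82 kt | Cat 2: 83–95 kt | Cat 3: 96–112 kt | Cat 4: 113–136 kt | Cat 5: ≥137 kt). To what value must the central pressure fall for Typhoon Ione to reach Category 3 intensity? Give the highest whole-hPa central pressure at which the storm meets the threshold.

956 hPa

Category 3 begins at V = 96 kt.
Required ΔP = (96/6.8)^(1/0.658) = 14.118^1.520 ≈ 55.89 hPa.
P_c ≤ 1012 − 55.89 = 956.11, so the highest integer P_c is 956 hPa.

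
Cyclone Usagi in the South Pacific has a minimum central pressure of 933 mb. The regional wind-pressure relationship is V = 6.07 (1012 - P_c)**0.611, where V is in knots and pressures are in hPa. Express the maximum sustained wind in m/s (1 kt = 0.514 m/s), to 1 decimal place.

45.0 m/s

ΔP = 1012 − 933 = 79 mb.
V ≈ 6.07 × 79^0.611 = 6.07 × 14.436 ≈ 87.627 kt.
87.627 × 0.514 ≈ 45.04 m/s → 45.0 m/s.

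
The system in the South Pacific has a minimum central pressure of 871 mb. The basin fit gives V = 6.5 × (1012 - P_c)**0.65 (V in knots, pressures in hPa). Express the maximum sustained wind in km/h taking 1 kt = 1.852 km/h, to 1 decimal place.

300.3 km/h

ΔP = 1012 − 871 = 141 mb.
V ≈ 6.5 × 141^0.65 = 6.5 × 24.946 ≈ 162.146 kt.
162.146 × 1.852 ≈ 300.29 km/h → 300.3 km/h.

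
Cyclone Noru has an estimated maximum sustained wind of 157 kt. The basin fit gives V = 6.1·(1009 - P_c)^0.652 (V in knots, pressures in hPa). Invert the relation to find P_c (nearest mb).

ΔP = (V / 6.1)^(1/0.652) = (157/6.1)^1.534.
157/6.1 = 25.738; 25.738^1.534 ≈ 145.70 mb.
P_c = 1009 − 145.70 = 863.30 ≈ 863 mb.

863 mb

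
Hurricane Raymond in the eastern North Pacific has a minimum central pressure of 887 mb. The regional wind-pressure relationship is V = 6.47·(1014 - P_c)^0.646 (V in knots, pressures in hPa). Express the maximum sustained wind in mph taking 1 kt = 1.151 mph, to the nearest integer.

170 mph

ΔP = 1014 − 887 = 127 mb.
V ≈ 6.47 × 127^0.646 = 6.47 × 22.859 ≈ 147.898 kt.
147.898 × 1.151 ≈ 170.23 mph → 170 mph.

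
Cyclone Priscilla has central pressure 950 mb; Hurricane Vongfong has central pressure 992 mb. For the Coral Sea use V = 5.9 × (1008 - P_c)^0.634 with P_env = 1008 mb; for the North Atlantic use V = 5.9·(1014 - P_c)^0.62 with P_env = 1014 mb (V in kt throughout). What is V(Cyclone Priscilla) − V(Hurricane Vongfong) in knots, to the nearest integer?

Cyclone Priscilla: ΔP = 58; V ≈ 5.9 × 58^0.634 ≈ 77.42 kt.
Hurricane Vongfong: ΔP = 22; V ≈ 5.9 × 22^0.62 ≈ 40.10 kt.
Difference ≈ 77.42 − 40.10 = 37.32 → 37 kt.

37 kt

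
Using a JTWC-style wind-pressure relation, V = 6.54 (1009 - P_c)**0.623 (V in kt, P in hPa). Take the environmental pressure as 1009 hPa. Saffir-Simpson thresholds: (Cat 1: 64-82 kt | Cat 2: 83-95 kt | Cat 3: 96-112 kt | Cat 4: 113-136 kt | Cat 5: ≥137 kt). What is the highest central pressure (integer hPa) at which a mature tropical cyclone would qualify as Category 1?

970 hPa

Category 1 begins at V = 64 kt.
Required ΔP = (64/6.54)^(1/0.623) = 9.786^1.605 ≈ 38.91 hPa.
P_c ≤ 1009 − 38.91 = 970.09, so the highest integer P_c is 970 hPa.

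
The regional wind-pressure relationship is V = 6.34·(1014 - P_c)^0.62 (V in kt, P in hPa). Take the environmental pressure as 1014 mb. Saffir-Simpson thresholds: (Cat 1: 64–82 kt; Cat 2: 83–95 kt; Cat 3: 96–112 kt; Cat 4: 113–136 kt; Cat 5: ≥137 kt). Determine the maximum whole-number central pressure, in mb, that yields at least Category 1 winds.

Category 1 begins at V = 64 kt.
Required ΔP = (64/6.34)^(1/0.62) = 10.095^1.613 ≈ 41.64 mb.
P_c ≤ 1014 − 41.64 = 972.36, so the highest integer P_c is 972 mb.

972 mb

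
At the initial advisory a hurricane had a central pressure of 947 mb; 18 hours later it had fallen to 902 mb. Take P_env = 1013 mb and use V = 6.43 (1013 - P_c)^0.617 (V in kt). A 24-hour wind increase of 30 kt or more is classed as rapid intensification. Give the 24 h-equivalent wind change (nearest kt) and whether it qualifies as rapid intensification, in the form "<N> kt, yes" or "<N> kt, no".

V₁: ΔP = 66, V ≈ 6.43 × 66^0.617 ≈ 85.28 kt.
V₂: ΔP = 111, V ≈ 6.43 × 111^0.617 ≈ 117.54 kt.
ΔV over 18 h = 32.26 kt → 24 h equivalent = 32.26 × 24/18 ≈ 43.01 kt.
43 kt ≥ 30 kt ⇒ rapid intensification.

43 kt, yes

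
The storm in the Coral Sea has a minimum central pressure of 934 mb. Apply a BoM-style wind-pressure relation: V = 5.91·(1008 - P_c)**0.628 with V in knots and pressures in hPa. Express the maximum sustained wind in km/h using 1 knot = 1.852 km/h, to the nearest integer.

163 km/h

ΔP = 1008 − 934 = 74 mb.
V ≈ 5.91 × 74^0.628 = 5.91 × 14.924 ≈ 88.199 kt.
88.199 × 1.852 ≈ 163.35 km/h → 163 km/h.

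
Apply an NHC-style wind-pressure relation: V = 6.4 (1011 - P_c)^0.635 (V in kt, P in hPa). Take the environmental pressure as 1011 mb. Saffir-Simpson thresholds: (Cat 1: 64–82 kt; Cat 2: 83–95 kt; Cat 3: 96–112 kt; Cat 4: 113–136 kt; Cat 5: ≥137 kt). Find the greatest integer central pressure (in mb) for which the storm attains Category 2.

954 mb

Category 2 begins at V = 83 kt.
Required ΔP = (83/6.4)^(1/0.635) = 12.969^1.575 ≈ 56.57 mb.
P_c ≤ 1011 − 56.57 = 954.43, so the highest integer P_c is 954 mb.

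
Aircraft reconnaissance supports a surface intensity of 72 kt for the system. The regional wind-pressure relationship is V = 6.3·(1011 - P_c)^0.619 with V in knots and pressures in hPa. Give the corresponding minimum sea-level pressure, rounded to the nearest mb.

960 mb

ΔP = (V / 6.3)^(1/0.619) = (72/6.3)^1.616.
72/6.3 = 11.429; 11.429^1.616 ≈ 51.19 mb.
P_c = 1011 − 51.19 = 959.81 ≈ 960 mb.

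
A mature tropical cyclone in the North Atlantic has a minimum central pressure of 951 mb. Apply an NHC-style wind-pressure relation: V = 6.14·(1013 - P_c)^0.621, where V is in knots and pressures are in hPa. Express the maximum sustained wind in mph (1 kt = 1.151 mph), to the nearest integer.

ΔP = 1013 − 951 = 62 mb.
V ≈ 6.14 × 62^0.621 = 6.14 × 12.974 ≈ 79.661 kt.
79.661 × 1.151 ≈ 91.69 mph → 92 mph.

92 mph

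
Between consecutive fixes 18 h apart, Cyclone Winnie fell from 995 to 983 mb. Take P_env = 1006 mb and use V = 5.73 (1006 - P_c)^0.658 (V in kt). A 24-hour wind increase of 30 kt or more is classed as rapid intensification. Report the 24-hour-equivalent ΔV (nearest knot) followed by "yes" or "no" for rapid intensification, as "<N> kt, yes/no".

23 kt, no

V₁: ΔP = 11, V ≈ 5.73 × 11^0.658 ≈ 27.76 kt.
V₂: ΔP = 23, V ≈ 5.73 × 23^0.658 ≈ 45.10 kt.
ΔV over 18 h = 17.34 kt → 24 h equivalent = 17.34 × 24/18 ≈ 23.12 kt.
23 kt < 30 kt ⇒ not rapid intensification.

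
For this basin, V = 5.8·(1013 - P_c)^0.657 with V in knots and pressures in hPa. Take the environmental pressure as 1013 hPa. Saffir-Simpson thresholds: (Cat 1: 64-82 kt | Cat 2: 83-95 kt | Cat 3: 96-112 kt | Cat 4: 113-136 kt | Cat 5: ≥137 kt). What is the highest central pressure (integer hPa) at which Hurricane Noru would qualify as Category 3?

Category 3 begins at V = 96 kt.
Required ΔP = (96/5.8)^(1/0.657) = 16.552^1.522 ≈ 71.64 hPa.
P_c ≤ 1013 − 71.64 = 941.36, so the highest integer P_c is 941 hPa.

941 hPa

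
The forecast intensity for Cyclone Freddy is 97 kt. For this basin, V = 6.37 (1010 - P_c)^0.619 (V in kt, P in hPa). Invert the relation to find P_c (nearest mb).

ΔP = (V / 6.37)^(1/0.619) = (97/6.37)^1.616.
97/6.37 = 15.228; 15.228^1.616 ≈ 81.39 mb.
P_c = 1010 − 81.39 = 928.61 ≈ 929 mb.

929 mb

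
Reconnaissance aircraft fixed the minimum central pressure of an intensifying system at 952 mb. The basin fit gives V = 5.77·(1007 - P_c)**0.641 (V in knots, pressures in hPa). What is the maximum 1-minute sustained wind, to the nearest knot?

ΔP = 1007 − 952 = 55 mb.
55^0.641 ≈ 13.049.
V ≈ 5.77 × 13.049 ≈ 75.3 kt.

75 kt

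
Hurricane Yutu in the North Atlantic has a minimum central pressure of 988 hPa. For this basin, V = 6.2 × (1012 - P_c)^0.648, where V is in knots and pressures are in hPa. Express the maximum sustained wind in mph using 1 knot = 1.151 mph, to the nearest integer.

56 mph

ΔP = 1012 − 988 = 24 hPa.
V ≈ 6.2 × 24^0.648 = 6.2 × 7.841 ≈ 48.615 kt.
48.615 × 1.151 ≈ 55.96 mph → 56 mph.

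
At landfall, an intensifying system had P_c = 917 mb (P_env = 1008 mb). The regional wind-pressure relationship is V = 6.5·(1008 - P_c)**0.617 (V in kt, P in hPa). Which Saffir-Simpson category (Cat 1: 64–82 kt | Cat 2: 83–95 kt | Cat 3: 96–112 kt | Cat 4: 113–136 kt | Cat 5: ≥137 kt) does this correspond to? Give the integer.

ΔP = 1008 − 917 = 91 mb.
V ≈ 6.5 × 91^0.617 = 6.5 × 16.17 ≈ 105 kt.
105 kt falls in the Category 3 band.

3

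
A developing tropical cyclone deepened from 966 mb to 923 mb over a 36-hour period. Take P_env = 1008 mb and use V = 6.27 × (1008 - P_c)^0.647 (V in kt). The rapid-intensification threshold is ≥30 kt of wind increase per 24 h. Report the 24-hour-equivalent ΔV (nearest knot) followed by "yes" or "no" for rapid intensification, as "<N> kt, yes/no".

27 kt, no

V₁: ΔP = 42, V ≈ 6.27 × 42^0.647 ≈ 70.39 kt.
V₂: ΔP = 85, V ≈ 6.27 × 85^0.647 ≈ 111.07 kt.
ΔV over 36 h = 40.68 kt → 24 h equivalent = 40.68 × 24/36 ≈ 27.12 kt.
27 kt < 30 kt ⇒ not rapid intensification.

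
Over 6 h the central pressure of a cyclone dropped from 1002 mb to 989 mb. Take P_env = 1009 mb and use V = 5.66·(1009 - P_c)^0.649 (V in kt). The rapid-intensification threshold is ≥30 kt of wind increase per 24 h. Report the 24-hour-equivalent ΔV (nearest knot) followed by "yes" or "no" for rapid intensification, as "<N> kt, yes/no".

V₁: ΔP = 7, V ≈ 5.66 × 7^0.649 ≈ 20.01 kt.
V₂: ΔP = 20, V ≈ 5.66 × 20^0.649 ≈ 39.55 kt.
ΔV over 6 h = 19.54 kt → 24 h equivalent = 19.54 × 24/6 ≈ 78.16 kt.
78 kt ≥ 30 kt ⇒ rapid intensification.

78 kt, yes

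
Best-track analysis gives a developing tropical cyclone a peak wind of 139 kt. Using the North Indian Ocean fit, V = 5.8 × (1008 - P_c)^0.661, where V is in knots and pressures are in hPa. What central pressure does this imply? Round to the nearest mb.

ΔP = (V / 5.8)^(1/0.661) = (139/5.8)^1.513.
139/5.8 = 23.966; 23.966^1.513 ≈ 122.21 mb.
P_c = 1008 − 122.21 = 885.79 ≈ 886 mb.

886 mb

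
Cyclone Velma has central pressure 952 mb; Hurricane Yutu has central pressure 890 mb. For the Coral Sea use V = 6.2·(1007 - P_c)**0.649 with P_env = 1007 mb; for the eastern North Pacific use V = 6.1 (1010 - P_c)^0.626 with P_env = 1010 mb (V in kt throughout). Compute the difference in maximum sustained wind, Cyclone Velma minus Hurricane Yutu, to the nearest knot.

Cyclone Velma: ΔP = 55; V ≈ 6.2 × 55^0.649 ≈ 83.54 kt.
Hurricane Yutu: ΔP = 120; V ≈ 6.1 × 120^0.626 ≈ 122.15 kt.
Difference ≈ 83.54 − 122.15 = -38.61 → -39 kt.

-39 kt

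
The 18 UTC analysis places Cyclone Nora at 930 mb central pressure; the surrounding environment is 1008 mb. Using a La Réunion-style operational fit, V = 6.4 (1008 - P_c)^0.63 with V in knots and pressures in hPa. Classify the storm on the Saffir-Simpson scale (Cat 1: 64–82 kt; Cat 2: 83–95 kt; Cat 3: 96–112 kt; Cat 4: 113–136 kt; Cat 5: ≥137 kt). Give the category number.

3

ΔP = 1008 − 930 = 78 mb.
V ≈ 6.4 × 78^0.63 = 6.4 × 15.56 ≈ 100 kt.
100 kt falls in the Category 3 band.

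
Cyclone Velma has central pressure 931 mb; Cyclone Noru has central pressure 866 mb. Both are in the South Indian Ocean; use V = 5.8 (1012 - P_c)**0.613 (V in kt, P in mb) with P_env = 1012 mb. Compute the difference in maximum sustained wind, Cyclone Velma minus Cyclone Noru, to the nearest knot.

-37 kt

Cyclone Velma: ΔP = 81; V ≈ 5.8 × 81^0.613 ≈ 85.77 kt.
Cyclone Noru: ΔP = 146; V ≈ 5.8 × 146^0.613 ≈ 123.08 kt.
Difference ≈ 85.77 − 123.08 = -37.31 → -37 kt.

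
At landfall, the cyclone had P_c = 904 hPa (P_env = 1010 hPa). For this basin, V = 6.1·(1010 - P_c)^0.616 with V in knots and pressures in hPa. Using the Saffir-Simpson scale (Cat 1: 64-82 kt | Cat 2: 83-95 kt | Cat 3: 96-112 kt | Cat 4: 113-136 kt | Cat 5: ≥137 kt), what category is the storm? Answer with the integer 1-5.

ΔP = 1010 − 904 = 106 hPa.
V ≈ 6.1 × 106^0.616 = 6.1 × 17.68 ≈ 108 kt.
108 kt falls in the Category 3 band.

3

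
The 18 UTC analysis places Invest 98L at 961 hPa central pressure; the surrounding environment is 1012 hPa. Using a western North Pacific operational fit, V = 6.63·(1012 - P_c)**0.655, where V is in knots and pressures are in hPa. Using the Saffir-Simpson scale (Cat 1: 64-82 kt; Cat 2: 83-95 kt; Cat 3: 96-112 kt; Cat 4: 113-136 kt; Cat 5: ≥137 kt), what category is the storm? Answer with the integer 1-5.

ΔP = 1012 − 961 = 51 hPa.
V ≈ 6.63 × 51^0.655 = 6.63 × 13.14 ≈ 87 kt.
87 kt falls in the Category 2 band.

2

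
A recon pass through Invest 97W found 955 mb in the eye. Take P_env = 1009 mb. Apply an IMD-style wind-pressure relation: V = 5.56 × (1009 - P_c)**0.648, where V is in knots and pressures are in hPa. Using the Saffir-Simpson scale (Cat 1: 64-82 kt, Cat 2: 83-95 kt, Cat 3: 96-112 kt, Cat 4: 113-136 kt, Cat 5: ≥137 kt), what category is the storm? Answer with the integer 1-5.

1

ΔP = 1009 − 955 = 54 mb.
V ≈ 5.56 × 54^0.648 = 5.56 × 13.26 ≈ 74 kt.
74 kt falls in the Category 1 band.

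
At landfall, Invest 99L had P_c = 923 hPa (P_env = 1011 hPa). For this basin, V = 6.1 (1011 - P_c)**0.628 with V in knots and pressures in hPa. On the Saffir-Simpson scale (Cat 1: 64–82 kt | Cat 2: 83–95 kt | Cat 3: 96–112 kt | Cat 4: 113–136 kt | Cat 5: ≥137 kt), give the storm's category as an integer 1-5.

3

ΔP = 1011 − 923 = 88 hPa.
V ≈ 6.1 × 88^0.628 = 6.1 × 16.64 ≈ 101 kt.
101 kt falls in the Category 3 band.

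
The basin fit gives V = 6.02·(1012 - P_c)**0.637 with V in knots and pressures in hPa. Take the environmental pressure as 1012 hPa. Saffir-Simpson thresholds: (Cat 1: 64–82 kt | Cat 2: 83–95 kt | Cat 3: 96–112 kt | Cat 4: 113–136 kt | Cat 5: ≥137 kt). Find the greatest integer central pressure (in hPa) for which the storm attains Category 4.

912 hPa

Category 4 begins at V = 113 kt.
Required ΔP = (113/6.02)^(1/0.637) = 18.771^1.570 ≈ 99.81 hPa.
P_c ≤ 1012 − 99.81 = 912.19, so the highest integer P_c is 912 hPa.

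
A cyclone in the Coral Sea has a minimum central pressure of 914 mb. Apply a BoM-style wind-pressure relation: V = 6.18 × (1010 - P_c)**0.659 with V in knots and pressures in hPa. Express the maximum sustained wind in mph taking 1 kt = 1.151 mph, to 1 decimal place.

ΔP = 1010 − 914 = 96 mb.
V ≈ 6.18 × 96^0.659 = 6.18 × 20.245 ≈ 125.114 kt.
125.114 × 1.151 ≈ 144.01 mph → 144.0 mph.

144.0 mph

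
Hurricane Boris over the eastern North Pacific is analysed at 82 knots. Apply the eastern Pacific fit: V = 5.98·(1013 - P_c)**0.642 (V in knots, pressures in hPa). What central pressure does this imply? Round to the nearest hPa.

954 hPa

ΔP = (V / 5.98)^(1/0.642) = (82/5.98)^1.558.
82/5.98 = 13.712; 13.712^1.558 ≈ 59.05 hPa.
P_c = 1013 − 59.05 = 953.95 ≈ 954 hPa.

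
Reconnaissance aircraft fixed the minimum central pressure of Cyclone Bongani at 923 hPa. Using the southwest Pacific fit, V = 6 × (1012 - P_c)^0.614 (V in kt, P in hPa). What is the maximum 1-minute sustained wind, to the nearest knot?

ΔP = 1012 − 923 = 89 hPa.
89^0.614 ≈ 15.737.
V ≈ 6 × 15.737 ≈ 94.4 kt.

94 kt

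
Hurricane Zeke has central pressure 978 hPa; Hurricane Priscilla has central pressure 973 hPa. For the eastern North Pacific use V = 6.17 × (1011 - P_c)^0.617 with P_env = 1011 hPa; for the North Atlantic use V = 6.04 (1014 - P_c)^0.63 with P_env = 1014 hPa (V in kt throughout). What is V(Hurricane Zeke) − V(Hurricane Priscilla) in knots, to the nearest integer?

-9 kt

Hurricane Zeke: ΔP = 33; V ≈ 6.17 × 33^0.617 ≈ 53.36 kt.
Hurricane Priscilla: ΔP = 41; V ≈ 6.04 × 41^0.63 ≈ 62.67 kt.
Difference ≈ 53.36 − 62.67 = -9.31 → -9 kt.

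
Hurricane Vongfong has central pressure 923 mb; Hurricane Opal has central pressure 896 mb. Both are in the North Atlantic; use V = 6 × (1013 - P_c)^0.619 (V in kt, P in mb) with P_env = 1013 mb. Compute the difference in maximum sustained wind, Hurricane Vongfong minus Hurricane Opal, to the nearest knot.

-17 kt

Hurricane Vongfong: ΔP = 90; V ≈ 6 × 90^0.619 ≈ 97.24 kt.
Hurricane Opal: ΔP = 117; V ≈ 6 × 117^0.619 ≈ 114.38 kt.
Difference ≈ 97.24 − 114.38 = -17.14 → -17 kt.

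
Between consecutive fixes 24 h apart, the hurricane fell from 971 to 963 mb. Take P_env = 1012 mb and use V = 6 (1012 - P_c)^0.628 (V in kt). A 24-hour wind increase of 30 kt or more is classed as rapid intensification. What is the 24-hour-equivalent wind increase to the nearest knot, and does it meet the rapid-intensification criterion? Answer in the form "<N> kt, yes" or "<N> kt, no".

V₁: ΔP = 41, V ≈ 6 × 41^0.628 ≈ 61.80 kt.
V₂: ΔP = 49, V ≈ 6 × 49^0.628 ≈ 69.12 kt.
ΔV over 24 h = 7.32 kt → 24 h equivalent = 7.32 × 24/24 ≈ 7.32 kt.
7 kt < 30 kt ⇒ not rapid intensification.

7 kt, no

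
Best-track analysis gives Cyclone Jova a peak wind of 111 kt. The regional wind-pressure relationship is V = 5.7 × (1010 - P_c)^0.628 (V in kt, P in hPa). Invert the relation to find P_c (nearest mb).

897 mb

ΔP = (V / 5.7)^(1/0.628) = (111/5.7)^1.592.
111/5.7 = 19.474; 19.474^1.592 ≈ 113.05 mb.
P_c = 1010 − 113.05 = 896.95 ≈ 897 mb.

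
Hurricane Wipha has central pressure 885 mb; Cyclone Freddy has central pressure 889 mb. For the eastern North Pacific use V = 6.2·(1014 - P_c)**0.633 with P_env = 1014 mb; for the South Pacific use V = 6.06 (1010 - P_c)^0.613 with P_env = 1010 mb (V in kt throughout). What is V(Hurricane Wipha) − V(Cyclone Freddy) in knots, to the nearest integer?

20 kt

Hurricane Wipha: ΔP = 129; V ≈ 6.2 × 129^0.633 ≈ 134.40 kt.
Cyclone Freddy: ΔP = 121; V ≈ 6.06 × 121^0.613 ≈ 114.61 kt.
Difference ≈ 134.40 − 114.61 = 19.79 → 20 kt.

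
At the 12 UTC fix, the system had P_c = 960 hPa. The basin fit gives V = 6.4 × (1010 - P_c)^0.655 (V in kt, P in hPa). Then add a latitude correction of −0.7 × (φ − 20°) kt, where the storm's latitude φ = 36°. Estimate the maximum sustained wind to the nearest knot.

ΔP = 1010 − 960 = 50 hPa.
50^0.655 ≈ 12.967.
V ≈ 6.4 × 12.967 ≈ 83.0 kt.
Latitude correction: −0.7 × (36 − 20) = -11.2 kt.
Corrected V ≈ 71.8 kt → 72 kt.

72 kt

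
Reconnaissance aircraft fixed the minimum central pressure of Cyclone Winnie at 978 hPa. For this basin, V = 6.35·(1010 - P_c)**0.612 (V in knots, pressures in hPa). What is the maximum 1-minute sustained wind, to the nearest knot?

ΔP = 1010 − 978 = 32 hPa.
32^0.612 ≈ 8.340.
V ≈ 6.35 × 8.340 ≈ 53.0 kt.

53 kt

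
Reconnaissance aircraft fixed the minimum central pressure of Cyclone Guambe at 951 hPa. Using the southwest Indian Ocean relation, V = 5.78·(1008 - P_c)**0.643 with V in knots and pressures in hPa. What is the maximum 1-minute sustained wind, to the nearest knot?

ΔP = 1008 − 951 = 57 hPa.
57^0.643 ≈ 13.459.
V ≈ 5.78 × 13.459 ≈ 77.8 kt.

78 kt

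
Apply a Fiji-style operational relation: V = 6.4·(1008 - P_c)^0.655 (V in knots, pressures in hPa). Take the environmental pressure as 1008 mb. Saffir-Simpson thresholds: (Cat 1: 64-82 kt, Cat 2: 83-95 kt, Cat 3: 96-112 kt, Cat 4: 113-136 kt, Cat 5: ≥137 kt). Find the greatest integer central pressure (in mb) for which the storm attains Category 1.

974 mb

Category 1 begins at V = 64 kt.
Required ΔP = (64/6.4)^(1/0.655) = 10.000^1.527 ≈ 33.63 mb.
P_c ≤ 1008 − 33.63 = 974.37, so the highest integer P_c is 974 mb.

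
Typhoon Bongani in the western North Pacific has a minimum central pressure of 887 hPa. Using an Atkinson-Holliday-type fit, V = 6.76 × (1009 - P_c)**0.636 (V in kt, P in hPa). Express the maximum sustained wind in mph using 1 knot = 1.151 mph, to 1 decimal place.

165.2 mph

ΔP = 1009 − 887 = 122 hPa.
V ≈ 6.76 × 122^0.636 = 6.76 × 21.229 ≈ 143.506 kt.
143.506 × 1.151 ≈ 165.18 mph → 165.2 mph.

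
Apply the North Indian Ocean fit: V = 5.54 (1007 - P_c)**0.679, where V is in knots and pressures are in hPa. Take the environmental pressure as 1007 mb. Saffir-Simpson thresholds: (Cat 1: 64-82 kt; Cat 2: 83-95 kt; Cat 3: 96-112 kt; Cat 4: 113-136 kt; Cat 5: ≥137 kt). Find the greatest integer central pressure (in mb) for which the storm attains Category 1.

970 mb

Category 1 begins at V = 64 kt.
Required ΔP = (64/5.54)^(1/0.679) = 11.552^1.473 ≈ 36.73 mb.
P_c ≤ 1007 − 36.73 = 970.27, so the highest integer P_c is 970 mb.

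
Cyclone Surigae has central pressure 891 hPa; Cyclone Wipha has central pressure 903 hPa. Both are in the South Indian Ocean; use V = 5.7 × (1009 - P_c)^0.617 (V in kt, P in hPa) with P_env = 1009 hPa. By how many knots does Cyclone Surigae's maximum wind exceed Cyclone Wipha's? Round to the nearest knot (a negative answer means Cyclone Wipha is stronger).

Cyclone Surigae: ΔP = 118; V ≈ 5.7 × 118^0.617 ≈ 108.20 kt.
Cyclone Wipha: ΔP = 106; V ≈ 5.7 × 106^0.617 ≈ 101.27 kt.
Difference ≈ 108.20 − 101.27 = 6.93 → 7 kt.

7 kt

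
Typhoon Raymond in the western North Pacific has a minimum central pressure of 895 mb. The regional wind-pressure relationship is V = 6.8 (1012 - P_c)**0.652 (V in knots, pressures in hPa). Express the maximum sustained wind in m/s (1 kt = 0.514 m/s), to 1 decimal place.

ΔP = 1012 − 895 = 117 mb.
V ≈ 6.8 × 117^0.652 = 6.8 × 22.308 ≈ 151.693 kt.
151.693 × 0.514 ≈ 77.97 m/s → 78.0 m/s.

78.0 m/s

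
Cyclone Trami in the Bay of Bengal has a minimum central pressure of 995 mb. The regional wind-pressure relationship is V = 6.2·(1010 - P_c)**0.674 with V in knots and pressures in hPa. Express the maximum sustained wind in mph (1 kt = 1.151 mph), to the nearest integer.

ΔP = 1010 − 995 = 15 mb.
V ≈ 6.2 × 15^0.674 = 6.2 × 6.204 ≈ 38.466 kt.
38.466 × 1.151 ≈ 44.27 mph → 44 mph.

44 mph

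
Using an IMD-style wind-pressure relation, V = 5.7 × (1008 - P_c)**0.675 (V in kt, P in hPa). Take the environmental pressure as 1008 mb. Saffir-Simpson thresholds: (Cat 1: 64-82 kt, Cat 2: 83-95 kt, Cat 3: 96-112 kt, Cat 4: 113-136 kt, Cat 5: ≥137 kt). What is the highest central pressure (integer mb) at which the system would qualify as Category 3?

Category 3 begins at V = 96 kt.
Required ΔP = (96/5.7)^(1/0.675) = 16.842^1.481 ≈ 65.60 mb.
P_c ≤ 1008 − 65.60 = 942.40, so the highest integer P_c is 942 mb.

942 mb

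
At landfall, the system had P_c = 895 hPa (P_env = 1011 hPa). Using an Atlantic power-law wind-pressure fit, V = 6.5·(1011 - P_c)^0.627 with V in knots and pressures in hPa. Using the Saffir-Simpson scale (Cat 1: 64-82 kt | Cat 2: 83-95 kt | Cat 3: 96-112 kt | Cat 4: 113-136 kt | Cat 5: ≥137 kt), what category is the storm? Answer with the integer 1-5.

ΔP = 1011 − 895 = 116 hPa.
V ≈ 6.5 × 116^0.627 = 6.5 × 19.70 ≈ 128 kt.
128 kt falls in the Category 4 band.

4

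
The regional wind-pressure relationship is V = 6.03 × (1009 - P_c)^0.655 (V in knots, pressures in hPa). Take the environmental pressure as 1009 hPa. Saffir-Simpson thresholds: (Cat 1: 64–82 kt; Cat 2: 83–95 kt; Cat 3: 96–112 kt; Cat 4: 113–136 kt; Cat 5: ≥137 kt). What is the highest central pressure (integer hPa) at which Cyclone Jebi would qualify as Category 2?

Category 2 begins at V = 83 kt.
Required ΔP = (83/6.03)^(1/0.655) = 13.765^1.527 ≈ 54.77 hPa.
P_c ≤ 1009 − 54.77 = 954.23, so the highest integer P_c is 954 hPa.

954 hPa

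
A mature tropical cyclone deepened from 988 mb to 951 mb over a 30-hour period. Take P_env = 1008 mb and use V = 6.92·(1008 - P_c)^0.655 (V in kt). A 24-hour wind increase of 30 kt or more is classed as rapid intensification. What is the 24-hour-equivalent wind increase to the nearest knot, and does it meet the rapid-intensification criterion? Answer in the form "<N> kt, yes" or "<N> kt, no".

V₁: ΔP = 20, V ≈ 6.92 × 20^0.655 ≈ 49.24 kt.
V₂: ΔP = 57, V ≈ 6.92 × 57^0.655 ≈ 97.77 kt.
ΔV over 30 h = 48.53 kt → 24 h equivalent = 48.53 × 24/30 ≈ 38.82 kt.
39 kt ≥ 30 kt ⇒ rapid intensification.

39 kt, yes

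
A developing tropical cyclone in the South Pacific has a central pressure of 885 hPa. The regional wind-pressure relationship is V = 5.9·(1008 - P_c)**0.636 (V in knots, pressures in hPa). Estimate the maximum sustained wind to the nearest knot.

ΔP = 1008 − 885 = 123 hPa.
123^0.636 ≈ 21.339.
V ≈ 5.9 × 21.339 ≈ 125.9 kt.

126 kt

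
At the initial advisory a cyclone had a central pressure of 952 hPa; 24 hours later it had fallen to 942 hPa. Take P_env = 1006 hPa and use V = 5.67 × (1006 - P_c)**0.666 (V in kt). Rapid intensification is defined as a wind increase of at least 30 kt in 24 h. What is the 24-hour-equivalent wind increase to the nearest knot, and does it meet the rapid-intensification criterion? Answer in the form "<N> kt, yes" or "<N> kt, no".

V₁: ΔP = 54, V ≈ 5.67 × 54^0.666 ≈ 80.79 kt.
V₂: ΔP = 64, V ≈ 5.67 × 64^0.666 ≈ 90.47 kt.
ΔV over 24 h = 9.68 kt → 24 h equivalent = 9.68 × 24/24 ≈ 9.68 kt.
10 kt < 30 kt ⇒ not rapid intensification.

10 kt, no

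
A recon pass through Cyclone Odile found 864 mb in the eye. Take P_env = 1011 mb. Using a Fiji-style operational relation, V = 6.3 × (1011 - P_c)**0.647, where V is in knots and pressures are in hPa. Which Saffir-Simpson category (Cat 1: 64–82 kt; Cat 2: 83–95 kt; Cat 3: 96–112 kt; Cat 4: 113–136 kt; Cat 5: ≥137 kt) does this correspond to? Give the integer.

ΔP = 1011 − 864 = 147 mb.
V ≈ 6.3 × 147^0.647 = 6.3 × 25.25 ≈ 159 kt.
159 kt falls in the Category 5 band.

5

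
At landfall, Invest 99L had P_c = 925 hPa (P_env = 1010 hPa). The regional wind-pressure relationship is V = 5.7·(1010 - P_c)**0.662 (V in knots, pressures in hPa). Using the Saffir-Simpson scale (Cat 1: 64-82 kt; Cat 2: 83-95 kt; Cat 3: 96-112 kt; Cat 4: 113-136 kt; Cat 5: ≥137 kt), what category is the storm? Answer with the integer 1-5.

ΔP = 1010 − 925 = 85 hPa.
V ≈ 5.7 × 85^0.662 = 5.7 × 18.94 ≈ 108 kt.
108 kt falls in the Category 3 band.

3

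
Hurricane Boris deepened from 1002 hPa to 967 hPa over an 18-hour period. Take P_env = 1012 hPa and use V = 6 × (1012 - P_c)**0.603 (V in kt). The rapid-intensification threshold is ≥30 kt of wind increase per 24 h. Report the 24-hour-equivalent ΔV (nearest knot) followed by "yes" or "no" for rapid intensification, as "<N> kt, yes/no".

47 kt, yes

V₁: ΔP = 10, V ≈ 6 × 10^0.603 ≈ 24.05 kt.
V₂: ΔP = 45, V ≈ 6 × 45^0.603 ≈ 59.57 kt.
ΔV over 18 h = 35.52 kt → 24 h equivalent = 35.52 × 24/18 ≈ 47.36 kt.
47 kt ≥ 30 kt ⇒ rapid intensification.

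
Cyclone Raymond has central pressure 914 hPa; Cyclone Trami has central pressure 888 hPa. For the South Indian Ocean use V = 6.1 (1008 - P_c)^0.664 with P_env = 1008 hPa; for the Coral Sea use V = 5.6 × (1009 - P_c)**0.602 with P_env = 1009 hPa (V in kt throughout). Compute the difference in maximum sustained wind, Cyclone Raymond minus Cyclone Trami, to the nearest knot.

24 kt

Cyclone Raymond: ΔP = 94; V ≈ 6.1 × 94^0.664 ≈ 124.59 kt.
Cyclone Trami: ΔP = 121; V ≈ 5.6 × 121^0.602 ≈ 100.47 kt.
Difference ≈ 124.59 − 100.47 = 24.12 → 24 kt.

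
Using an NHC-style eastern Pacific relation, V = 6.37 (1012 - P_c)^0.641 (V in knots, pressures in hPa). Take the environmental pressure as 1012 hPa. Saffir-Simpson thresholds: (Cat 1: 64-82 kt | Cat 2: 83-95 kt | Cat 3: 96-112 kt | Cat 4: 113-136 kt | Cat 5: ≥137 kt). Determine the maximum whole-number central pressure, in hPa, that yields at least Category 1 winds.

975 hPa

Category 1 begins at V = 64 kt.
Required ΔP = (64/6.37)^(1/0.641) = 10.047^1.560 ≈ 36.58 hPa.
P_c ≤ 1012 − 36.58 = 975.42, so the highest integer P_c is 975 hPa.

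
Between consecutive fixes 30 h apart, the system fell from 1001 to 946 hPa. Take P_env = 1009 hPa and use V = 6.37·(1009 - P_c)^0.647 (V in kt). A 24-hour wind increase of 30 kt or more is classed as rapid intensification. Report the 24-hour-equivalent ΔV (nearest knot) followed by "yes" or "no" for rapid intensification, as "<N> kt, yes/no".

V₁: ΔP = 8, V ≈ 6.37 × 8^0.647 ≈ 24.46 kt.
V₂: ΔP = 63, V ≈ 6.37 × 63^0.647 ≈ 92.96 kt.
ΔV over 30 h = 68.50 kt → 24 h equivalent = 68.50 × 24/30 ≈ 54.80 kt.
55 kt ≥ 30 kt ⇒ rapid intensification.

55 kt, yes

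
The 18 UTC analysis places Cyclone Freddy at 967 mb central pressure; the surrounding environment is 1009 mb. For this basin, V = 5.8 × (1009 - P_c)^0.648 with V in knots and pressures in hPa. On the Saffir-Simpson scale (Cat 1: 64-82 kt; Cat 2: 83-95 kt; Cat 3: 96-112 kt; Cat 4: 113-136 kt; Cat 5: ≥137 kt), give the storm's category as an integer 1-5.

1

ΔP = 1009 − 967 = 42 mb.
V ≈ 5.8 × 42^0.648 = 5.8 × 11.27 ≈ 65 kt.
65 kt falls in the Category 1 band.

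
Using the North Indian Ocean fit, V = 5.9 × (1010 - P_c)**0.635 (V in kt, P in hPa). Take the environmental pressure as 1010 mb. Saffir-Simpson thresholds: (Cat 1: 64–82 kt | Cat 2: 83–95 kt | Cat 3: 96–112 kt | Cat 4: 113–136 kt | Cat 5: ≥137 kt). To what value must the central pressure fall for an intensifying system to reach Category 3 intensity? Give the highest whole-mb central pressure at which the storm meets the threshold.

929 mb

Category 3 begins at V = 96 kt.
Required ΔP = (96/5.9)^(1/0.635) = 16.271^1.575 ≈ 80.86 mb.
P_c ≤ 1010 − 80.86 = 929.14, so the highest integer P_c is 929 mb.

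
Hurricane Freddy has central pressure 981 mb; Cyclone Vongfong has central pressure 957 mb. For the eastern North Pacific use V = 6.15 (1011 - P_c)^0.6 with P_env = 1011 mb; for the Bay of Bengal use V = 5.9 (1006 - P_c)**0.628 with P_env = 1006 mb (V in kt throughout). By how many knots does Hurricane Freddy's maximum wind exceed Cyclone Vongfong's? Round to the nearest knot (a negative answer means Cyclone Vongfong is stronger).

Hurricane Freddy: ΔP = 30; V ≈ 6.15 × 30^0.6 ≈ 47.33 kt.
Cyclone Vongfong: ΔP = 49; V ≈ 5.9 × 49^0.628 ≈ 67.97 kt.
Difference ≈ 47.33 − 67.97 = -20.64 → -21 kt.

-21 kt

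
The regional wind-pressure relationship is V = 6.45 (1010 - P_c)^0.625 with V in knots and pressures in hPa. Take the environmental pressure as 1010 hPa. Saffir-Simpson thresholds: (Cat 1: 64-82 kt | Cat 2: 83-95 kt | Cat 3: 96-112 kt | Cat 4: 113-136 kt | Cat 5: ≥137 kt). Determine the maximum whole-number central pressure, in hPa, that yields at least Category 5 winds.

877 hPa

Category 5 begins at V = 137 kt.
Required ΔP = (137/6.45)^(1/0.625) = 21.240^1.600 ≈ 132.88 hPa.
P_c ≤ 1010 − 132.88 = 877.12, so the highest integer P_c is 877 hPa.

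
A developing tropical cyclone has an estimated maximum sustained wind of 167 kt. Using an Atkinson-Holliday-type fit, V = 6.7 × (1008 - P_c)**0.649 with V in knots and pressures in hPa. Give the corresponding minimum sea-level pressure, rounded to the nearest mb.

ΔP = (V / 6.7)^(1/0.649) = (167/6.7)^1.541.
167/6.7 = 24.925; 24.925^1.541 ≈ 141.90 mb.
P_c = 1008 − 141.90 = 866.10 ≈ 866 mb.

866 mb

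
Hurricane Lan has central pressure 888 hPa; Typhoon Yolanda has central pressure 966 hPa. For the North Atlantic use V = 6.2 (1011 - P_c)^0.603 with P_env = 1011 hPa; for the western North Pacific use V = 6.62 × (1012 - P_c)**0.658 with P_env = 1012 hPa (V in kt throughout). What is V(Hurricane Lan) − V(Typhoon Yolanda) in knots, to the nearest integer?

31 kt

Hurricane Lan: ΔP = 123; V ≈ 6.2 × 123^0.603 ≈ 112.88 kt.
Typhoon Yolanda: ΔP = 46; V ≈ 6.62 × 46^0.658 ≈ 82.22 kt.
Difference ≈ 112.88 − 82.22 = 30.66 → 31 kt.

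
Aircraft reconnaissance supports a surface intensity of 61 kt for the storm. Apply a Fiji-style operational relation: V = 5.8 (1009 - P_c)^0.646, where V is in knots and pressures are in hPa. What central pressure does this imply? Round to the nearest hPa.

ΔP = (V / 5.8)^(1/0.646) = (61/5.8)^1.548.
61/5.8 = 10.517; 10.517^1.548 ≈ 38.18 hPa.
P_c = 1009 − 38.18 = 970.82 ≈ 971 hPa.

971 hPa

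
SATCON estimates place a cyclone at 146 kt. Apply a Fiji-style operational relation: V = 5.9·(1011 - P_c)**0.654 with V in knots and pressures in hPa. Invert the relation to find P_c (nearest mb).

876 mb

ΔP = (V / 5.9)^(1/0.654) = (146/5.9)^1.529.
146/5.9 = 24.746; 24.746^1.529 ≈ 135.12 mb.
P_c = 1011 − 135.12 = 875.88 ≈ 876 mb.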